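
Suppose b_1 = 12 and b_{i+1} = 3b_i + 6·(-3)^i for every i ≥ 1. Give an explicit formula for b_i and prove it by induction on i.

Claim: b_i = 3·3^i − (-3)^i.

Base case: b_1 = 12, and 3·3^1 − (-3)^1 = 9 + 3 = 12.
Assume b_m = 3·3^m − (-3)^m for some m ≥ 1.
Then b_{m+1} = 3b_m + 6·(-3)^m = 3·(3·3^m − (-3)^m) + 6·(-3)^m = 3·3^{m+1} − 3·(-3)^m + 6·(-3)^m = 3·3^{m+1} + 3·(-3)^m = 3·3^{m+1} − (-3)^{m+1}.
By induction, b_i = 3·3^i − (-3)^i for all i ≥ 1.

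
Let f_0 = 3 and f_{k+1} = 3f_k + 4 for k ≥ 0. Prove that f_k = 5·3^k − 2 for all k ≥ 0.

Base case: f_0 = 3, and 5·3^0 − 2 = 5 − 2 = 3.
Assume f_r = 5·3^r − 2 for some r ≥ 0.
Then f_{r+1} = 3f_r + 4 = 3·(5·3^r − 2) + 4 = 15·3^r − 6 + 4 = 5·3^{r+1} − 2.
So the formula holds for r+1, and by induction f_k = 5·3^k − 2 for all k ≥ 0.

f_k = 5·3^k − 2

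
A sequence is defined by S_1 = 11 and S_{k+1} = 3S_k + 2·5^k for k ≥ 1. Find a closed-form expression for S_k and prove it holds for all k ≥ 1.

Claim: S_k = 2·3^k + 5^k.

Base case: S_1 = 11, and 2·3^1 + 5^1 = 6 + 5 = 11.
Assume S_r = 2·3^r + 5^r for some r ≥ 1.
Then S_{r+1} = 3S_r + 2·5^r = 3·(2·3^r + 5^r) + 2·5^r = 2·3^{r+1} + 3·5^r + 2·5^r = 2·3^{r+1} + 5·5^r = 2·3^{r+1} + 5^{r+1}.
Hence S_k = 2·3^k + 5^k for every k ≥ 1, by induction.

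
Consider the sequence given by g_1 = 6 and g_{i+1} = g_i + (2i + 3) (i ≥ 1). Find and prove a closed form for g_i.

Claim: g_i = i^2 + 2i + 3.

Base case: g_1 = 6, and 1^2 + 2·1 + 3 = 6.
Assume g_r = r^2 + 2r + 3.
Then g_{r+1} = g_r + (2r + 3) = (r^2 + 2r + 3) + (2r + 3) = r^2 + 4r + 6,
and (r+1)^2 + 2·(r+1) + 3 = r^2 + 4r + 6.
Hence g_i = i^2 + 2i + 3 for every i ≥ 1, by induction.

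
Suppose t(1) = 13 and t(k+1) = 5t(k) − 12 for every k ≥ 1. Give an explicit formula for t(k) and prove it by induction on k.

Claim: t(k) = 2·5^k + 3.

Base case: t(1) = 13, and 2·5^1 + 3 = 10 + 3 = 13.
Assume t(r) = 2·5^r + 3 for some r ≥ 1.
Then t(r+1) = 5t(r) − 12 = 5·(2·5^r + 3) − 12 = 10·5^r + 15 − 12 = 2·5^{r+1} + 3.
By induction, t(k) = 2·5^k + 3 for all k ≥ 1.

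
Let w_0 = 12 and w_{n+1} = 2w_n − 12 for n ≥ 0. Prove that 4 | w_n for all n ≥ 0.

Base case: w_0 = 12 = 4·3, so 4 | w_0.
Assume 4 | w_k, so w_k = 4t for some integer t.
Then w_{k+1} = 2w_k − 12 = 2·(4t) − 12 = 4(2t − 3), so 4 | w_{k+1}.
Hence 4 | w_n for every n ≥ 0, by induction.

4 | w_n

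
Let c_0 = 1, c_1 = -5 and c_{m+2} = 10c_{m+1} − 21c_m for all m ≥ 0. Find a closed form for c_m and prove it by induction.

Claim: c_m = 3·3^m − 2·7^m.

Base cases: c_0 = 1 and 3·3^0 − 2·7^0 = 1; c_1 = -5 and 3·3^1 − 2·7^1 = -5.
Assume c_i = 3·3^i − 2·7^i for all 0 ≤ i ≤ j, where j ≥ 1.
Then c_{j+1} = 10c_j − 21c_{j−1} = 10·(3·3^j − 2·7^j) − 21·(3·3^{j−1} − 2·7^{j−1}) = 3·(10·3 − 21)3^{j−1} − 2·(10·7 − 21)7^{j−1} = 27·3^{j−1} − 98·7^{j−1} = 3·3^{j+1} − 2·7^{j+1}.
Hence c_m = 3·3^m − 2·7^m for every m ≥ 0, by strong induction.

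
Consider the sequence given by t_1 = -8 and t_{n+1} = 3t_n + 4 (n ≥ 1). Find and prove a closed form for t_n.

Claim: t_n = -2·3^n − 2.

Base case: t_1 = -8, and -2·3^1 − 2 = -6 − 2 = -8.
Assume t_m = -2·3^m − 2 for some m ≥ 1.
Then t_{m+1} = 3t_m + 4 = 3·(-2·3^m − 2) + 4 = -6·3^m − 6 + 4 = -2·3^{m+1} − 2.
This completes the inductive step, so t_n = -2·3^n − 2 for all n ≥ 1.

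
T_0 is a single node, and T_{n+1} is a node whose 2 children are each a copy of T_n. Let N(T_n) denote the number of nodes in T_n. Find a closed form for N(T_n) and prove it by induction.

Claim: N(T_n) = 2^{n+1} − 1.

Base case: N(T_0) = 1, and 2^{0+1} − 1 = 1.
Assume N(T_m) = 2^{m+1} − 1.
Then N(T_{m+1}) = 1 + 2N(T_m) = 1 + 2(2^{m+1} − 1) = 2^{m+2} − 2 + 1 = 2^{m+2} − 1.
By induction, N(T_n) = 2^{n+1} − 1 for all n ≥ 0.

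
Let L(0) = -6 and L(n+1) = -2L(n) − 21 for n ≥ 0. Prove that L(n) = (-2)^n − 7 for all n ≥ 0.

Base case: L(0) = -6, and (-2)^0 − 7 = 1 − 7 = -6.
Assume L(k) = (-2)^k − 7 for some k ≥ 0.
Then L(k+1) = -2L(k) − 21 = -2·((-2)^k − 7) − 21 = -2·(-2)^k + 14 − 21 = (-2)^{k+1} − 7.
So the formula holds for k+1, and by induction L(n) = (-2)^n − 7 for all n ≥ 0.

L(n) = (-2)^n − 7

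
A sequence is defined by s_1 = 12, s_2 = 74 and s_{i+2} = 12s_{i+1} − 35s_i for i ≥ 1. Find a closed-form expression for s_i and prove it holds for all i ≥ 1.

Claim: s_i = 5^i + 7^i.

Base cases: s_1 = 12 and 5^1 + 7^1 = 12; s_2 = 74 and 5^2 + 7^2 = 74.
Assume s_j = 5^j + 7^j for all 1 ≤ j ≤ k, where k ≥ 2.
Then s_{k+1} = 12s_k − 35s_{k−1} = 12·(5^k + 7^k) − 35·(5^{k−1} + 7^{k−1}) = (12·5 − 35)5^{k−1} + (12·7 − 35)7^{k−1} = 25·5^{k−1} + 49·7^{k−1} = 5^{k+1} + 7^{k+1}.
Hence s_i = 5^i + 7^i for every i ≥ 1, by strong induction.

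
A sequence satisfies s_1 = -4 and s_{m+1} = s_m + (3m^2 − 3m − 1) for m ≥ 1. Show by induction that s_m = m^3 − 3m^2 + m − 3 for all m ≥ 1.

Base case: s_1 = -4, and 1^3 − 3·1^2 + 1 − 3 = -4.
Assume s_k = k^3 − 3k^2 + k − 3.
Then s_{k+1} = s_k + (3k^2 − 3k − 1) = (k^3 − 3k^2 + k − 3) + (3k^2 − 3k − 1) = k^3 − 2k − 4,
and (k+1)^3 − 3·(k+1)^2 + (k+1) − 3 = k^3 − 2k − 4.
By induction, s_m = m^3 − 3m^2 + m − 3 for all m ≥ 1.

s_m = m^3 − 3m^2 + m − 3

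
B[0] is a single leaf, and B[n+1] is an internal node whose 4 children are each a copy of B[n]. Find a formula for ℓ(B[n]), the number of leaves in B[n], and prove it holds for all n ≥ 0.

Claim: ℓ(B[n]) = 4^n.

Base case: ℓ(B[0]) = 1, and 4^0 = 1.
Assume ℓ(B[k]) = 4^k.
Then ℓ(B[k+1]) = 4·ℓ(B[k]) = 4·4^k = 4^{k+1}.
Hence ℓ(B[n]) = 4^n for every n ≥ 0, by induction.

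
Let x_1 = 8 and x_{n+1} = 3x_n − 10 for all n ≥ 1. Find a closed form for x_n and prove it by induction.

Claim: x_n = 3^n + 5.

Base case: x_1 = 8, and 3^1 + 5 = 3 + 5 = 8.
Assume x_k = 3^k + 5 for some k ≥ 1.
Then x_{k+1} = 3x_k − 10 = 3·(3^k + 5) − 10 = 3^{k+1} + 15 − 10 = 3^{k+1} + 5.
This completes the inductive step, so x_n = 3^n + 5 for all n ≥ 1.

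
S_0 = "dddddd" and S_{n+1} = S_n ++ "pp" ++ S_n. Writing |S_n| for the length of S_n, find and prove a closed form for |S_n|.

Claim: |S_n| = 2^{n+3} − 2.

Base case: |S_0| = 6, and 2^{0+3} − 2 = 6.
Assume |S_m| = 2^{m+3} − 2.
Then |S_{m+1}| = |S_m| + 2 + |S_m| = 2|S_m| + 2 = 2(2^{m+3} − 2) + 2 = 2^{m+1+3} − 4 + 2 = 2^{m+1+3} − 2.
So the formula holds for m+1, and by induction |S_n| = 2^{n+3} − 2 for all n ≥ 0.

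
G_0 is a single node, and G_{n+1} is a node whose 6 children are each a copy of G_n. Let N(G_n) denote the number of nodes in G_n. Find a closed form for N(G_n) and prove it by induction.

Claim: N(G_n) = (6^{n+1} − 1)/5.

Base case: N(G_0) = 1, and (6^{0+1} − 1)/5 = 1.
Assume N(G_m) = (6^{m+1} − 1)/5.
Then N(G_{m+1}) = 1 + 6N(G_m) = 1 + 6·(6^{m+1} − 1)/5 = 1 + (6^{m+2} − 6)/5 = (5 + 6^{m+2} − 6)/5 = (6^{m+2} − 1)/5.
Hence N(G_n) = (6^{n+1} − 1)/5 for every n ≥ 0, by induction.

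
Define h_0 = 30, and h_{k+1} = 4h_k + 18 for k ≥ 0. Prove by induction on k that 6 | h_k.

Base case: h_0 = 30 = 6·5, so 6 | h_0.
Assume 6 | h_r, so h_r = 6t for some integer t.
Then h_{r+1} = 4h_r + 18 = 4·(6t) + 18 = 6(4t + 3), so 6 | h_{r+1}.
So the property holds for r+1, and by induction 6 | h_k for all k ≥ 0.

6 | h_k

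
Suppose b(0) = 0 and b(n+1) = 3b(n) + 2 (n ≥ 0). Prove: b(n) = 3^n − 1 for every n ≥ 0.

Base case: b(0) = 0, and 3^0 − 1 = 1 − 1 = 0.
Assume b(m) = 3^m − 1 for some m ≥ 0.
Then b(m+1) = 3b(m) + 2 = 3·(3^m − 1) + 2 = 3^{m+1} − 3 + 2 = 3^{m+1} − 1.
So the formula holds for m+1, and by induction b(n) = 3^n − 1 for all n ≥ 0.

b(n) = 3^n − 1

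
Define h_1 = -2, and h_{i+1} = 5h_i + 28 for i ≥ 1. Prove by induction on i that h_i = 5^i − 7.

Base case: h_1 = -2, and 5^1 − 7 = 5 − 7 = -2.
Assume h_m = 5^m − 7 for some m ≥ 1.
Then h_{m+1} = 5h_m + 28 = 5·(5^m − 7) + 28 = 5^{m+1} − 35 + 28 = 5^{m+1} − 7.
This completes the inductive step, so h_i = 5^i − 7 for all i ≥ 1.

h_i = 5^i − 7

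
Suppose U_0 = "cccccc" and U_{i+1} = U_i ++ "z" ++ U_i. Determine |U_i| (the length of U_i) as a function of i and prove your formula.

Claim: |U_i| = 7·2^i − 1.

Base case: |U_0| = 6, and 7·2^0 − 1 = 6.
Assume |U_r| = 7·2^r − 1.
Then |U_{r+1}| = |U_r| + 1 + |U_r| = 2|U_r| + 1 = 2(7·2^r − 1) + 1 = 7·2^{r+1} − 2 + 1 = 7·2^{r+1} − 1.
Hence |U_i| = 7·2^i − 1 for every i ≥ 0, by induction.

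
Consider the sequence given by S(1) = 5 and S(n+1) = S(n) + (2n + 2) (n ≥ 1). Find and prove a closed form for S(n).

Claim: S(n) = n^2 + n + 3.

Base case: S(1) = 5, and 1^2 + 1 + 3 = 5.
Assume S(j) = j^2 + j + 3.
Then S(j+1) = S(j) + (2j + 2) = (j^2 + j + 3) + (2j + 2) = j^2 + 3j + 5,
and (j+1)^2 + (j+1) + 3 = j^2 + 3j + 5.
By induction, S(n) = n^2 + n + 3 for all n ≥ 1.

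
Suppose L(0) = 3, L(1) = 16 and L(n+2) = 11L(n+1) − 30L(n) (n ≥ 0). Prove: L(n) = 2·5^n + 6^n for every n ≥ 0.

Base cases: L(0) = 3 and 2·5^0 + 6^0 = 3; L(1) = 16 and 2·5^1 + 6^1 = 16.
Assume L(i) = 2·5^i + 6^i for all 0 ≤ i ≤ j, where j ≥ 1.
Then L(j+1) = 11L(j) − 30L(j−1) = 11·(2·5^j + 6^j) − 30·(2·5^{j−1} + 6^{j−1}) = 2·(11·5 − 30)5^{j−1} + (11·6 − 30)6^{j−1} = 50·5^{j−1} + 36·6^{j−1} = 2·5^{j+1} + 6^{j+1}.
This completes the inductive step, so L(n) = 2·5^n + 6^n for all n ≥ 0.

L(n) = 2·5^n + 6^n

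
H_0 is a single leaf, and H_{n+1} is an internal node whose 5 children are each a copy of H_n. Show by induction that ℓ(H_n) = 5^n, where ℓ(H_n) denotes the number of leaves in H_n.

Base case: ℓ(H_0) = 1, and 5^0 = 1.
Assume ℓ(H_m) = 5^m.
Then ℓ(H_{m+1}) = 5·ℓ(H_m) = 5·5^m = 5^{m+1}.
So the formula holds for m+1, and by induction ℓ(H_n) = 5^n for all n ≥ 0.

ℓ(H_n) = 5^n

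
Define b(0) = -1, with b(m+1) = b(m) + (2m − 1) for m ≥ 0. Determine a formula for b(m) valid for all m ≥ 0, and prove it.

Claim: b(m) = m^2 − 2m − 1.

Base case: b(0) = -1, and 0^2 − 2·0 − 1 = -1.
Assume b(j) = j^2 − 2j − 1.
Then b(j+1) = b(j) + (2j − 1) = (j^2 − 2j − 1) + (2j − 1) = j^2 − 2,
and (j+1)^2 − 2·(j+1) − 1 = j^2 − 2.
This completes the inductive step, so b(m) = m^2 − 2m − 1 for all m ≥ 0.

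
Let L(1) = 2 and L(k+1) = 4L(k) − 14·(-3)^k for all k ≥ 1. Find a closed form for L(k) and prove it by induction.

Claim: L(k) = 2·4^k + 2·(-3)^k.

Base case: L(1) = 2, and 2·4^1 + 2·(-3)^1 = 8 − 6 = 2.
Assume L(m) = 2·4^m + 2·(-3)^m for some m ≥ 1.
Then L(m+1) = 4L(m) − 14·(-3)^m = 4·(2·4^m + 2·(-3)^m) − 14·(-3)^m = 2·4^{m+1} + 8·(-3)^m − 14·(-3)^m = 2·4^{m+1} − 6·(-3)^m = 2·4^{m+1} + 2·(-3)^{m+1}.
Hence L(k) = 2·4^k + 2·(-3)^k for every k ≥ 1, by induction.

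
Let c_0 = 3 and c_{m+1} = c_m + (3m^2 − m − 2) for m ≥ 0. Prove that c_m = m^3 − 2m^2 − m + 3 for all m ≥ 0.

Base case: c_0 = 3, and 0^3 − 2·0^2 − 0 + 3 = 3.
Assume c_k = k^3 − 2k^2 − k + 3.
Then c_{k+1} = c_k + (3k^2 − k − 2) = (k^3 − 2k^2 − k + 3) + (3k^2 − k − 2) = k^3 + k^2 − 2k + 1,
and (k+1)^3 − 2·(k+1)^2 − (k+1) + 3 = k^3 + k^2 − 2k + 1.
Hence c_m = m^3 − 2m^2 − m + 3 for every m ≥ 0, by induction.

c_m = m^3 − 2m^2 − m + 3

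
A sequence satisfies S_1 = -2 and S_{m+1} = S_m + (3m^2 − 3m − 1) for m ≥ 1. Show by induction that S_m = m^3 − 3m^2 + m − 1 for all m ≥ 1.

Base case: S_1 = -2, and 1^3 − 3·1^2 + 1 − 1 = -2.
Assume S_k = k^3 − 3k^2 + k − 1.
Then S_{k+1} = S_k + (3k^2 − 3k − 1) = (k^3 − 3k^2 + k − 1) + (3k^2 − 3k − 1) = k^3 − 2k − 2,
and (k+1)^3 − 3·(k+1)^2 + (k+1) − 1 = k^3 − 2k − 2.
Hence S_m = m^3 − 3m^2 + m − 1 for every m ≥ 1, by induction.

S_m = m^3 − 3m^2 + m − 1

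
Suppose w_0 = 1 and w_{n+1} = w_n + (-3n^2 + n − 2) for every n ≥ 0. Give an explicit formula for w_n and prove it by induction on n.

Claim: w_n = -n^3 + 2n^2 − 3n + 1.

Base case: w_0 = 1, and -0^3 + 2·0^2 − 3·0 + 1 = 1.
Assume w_k = -k^3 + 2k^2 − 3k + 1.
Then w_{k+1} = w_k + (-3k^2 + k − 2) = (-k^3 + 2k^2 − 3k + 1) + (-3k^2 + k − 2) = -k^3 − k^2 − 2k − 1,
and -(k+1)^3 + 2·(k+1)^2 − 3·(k+1) + 1 = -k^3 − k^2 − 2k − 1.
This completes the inductive step, so w_n = -n^3 + 2n^2 − 3n + 1 for all n ≥ 0.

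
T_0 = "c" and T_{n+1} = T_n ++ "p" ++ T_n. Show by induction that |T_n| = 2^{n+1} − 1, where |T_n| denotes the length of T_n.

Base case: |T_0| = 1, and 2^{0+1} − 1 = 1.
Assume |T_j| = 2^{j+1} − 1.
Then |T_{j+1}| = |T_j| + 1 + |T_j| = 2|T_j| + 1 = 2(2^{j+1} − 1) + 1 = 2^{j+2} − 2 + 1 = 2^{j+2} − 1.
Hence |T_n| = 2^{n+1} − 1 for every n ≥ 0, by induction.

|T_n| = 2^{n+1} − 1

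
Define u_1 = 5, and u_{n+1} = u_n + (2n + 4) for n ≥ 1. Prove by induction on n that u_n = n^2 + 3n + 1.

Base case: u_1 = 5, and 1^2 + 3·1 + 1 = 5.
Assume u_m = m^2 + 3m + 1.
Then u_{m+1} = u_m + (2m + 4) = (m^2 + 3m + 1) + (2m + 4) = m^2 + 5m + 5,
and (m+1)^2 + 3·(m+1) + 1 = m^2 + 5m + 5.
This completes the inductive step, so u_n = n^2 + 3n + 1 for all n ≥ 1.

u_n = n^2 + 3n + 1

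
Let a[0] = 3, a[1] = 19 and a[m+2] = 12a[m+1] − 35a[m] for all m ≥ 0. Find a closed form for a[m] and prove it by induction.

Claim: a[m] = 5^m + 2·7^m.

Base cases: a[0] = 3 and 5^0 + 2·7^0 = 3; a[1] = 19 and 5^1 + 2·7^1 = 19.
Assume a[j] = 5^j + 2·7^j for all 0 ≤ j ≤ r, where r ≥ 1.
Then a[r+1] = 12a[r] − 35a[r−1] = 12·(5^r + 2·7^r) − 35·(5^{r−1} + 2·7^{r−1}) = (12·5 − 35)5^{r−1} + 2·(12·7 − 35)7^{r−1} = 25·5^{r−1} + 98·7^{r−1} = 5^{r+1} + 2·7^{r+1}.
So the formula holds for r+1, and by strong induction a[m] = 5^m + 2·7^m for all m ≥ 0.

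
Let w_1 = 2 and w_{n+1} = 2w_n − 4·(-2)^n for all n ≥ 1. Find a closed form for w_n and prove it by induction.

Claim: w_n = 2·2^n + (-2)^n.

Base case: w_1 = 2, and 2·2^1 + (-2)^1 = 4 − 2 = 2.
Assume w_k = 2·2^k + (-2)^k for some k ≥ 1.
Then w_{k+1} = 2w_k − 4·(-2)^k = 2·(2·2^k + (-2)^k) − 4·(-2)^k = 2·2^{k+1} + 2·(-2)^k − 4·(-2)^k = 2·2^{k+1} − 2·(-2)^k = 2·2^{k+1} + (-2)^{k+1}.
By induction, w_n = 2·2^n + (-2)^n for all n ≥ 1.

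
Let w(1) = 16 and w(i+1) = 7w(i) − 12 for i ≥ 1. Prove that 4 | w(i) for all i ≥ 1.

Base case: w(1) = 16 = 4·4, so 4 | w(1).
Assume 4 | w(j), so w(j) = 4t for some integer t.
Then w(j+1) = 7w(j) − 12 = 7·(4t) − 12 = 4(7t − 3), so 4 | w(j+1).
By induction, 4 | w(i) for all i ≥ 1.

4 | w(i)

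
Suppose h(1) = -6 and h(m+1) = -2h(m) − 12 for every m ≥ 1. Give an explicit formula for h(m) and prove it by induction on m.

Claim: h(m) = (-2)^m − 4.

Base case: h(1) = -6, and (-2)^1 − 4 = -2 − 4 = -6.
Assume h(r) = (-2)^r − 4 for some r ≥ 1.
Then h(r+1) = -2h(r) − 12 = -2·((-2)^r − 4) − 12 = -2·(-2)^r + 8 − 12 = (-2)^{r+1} − 4.
By induction, h(m) = (-2)^m − 4 for all m ≥ 1.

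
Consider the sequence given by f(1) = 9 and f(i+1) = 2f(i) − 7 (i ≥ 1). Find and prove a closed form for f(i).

Claim: f(i) = 2^i + 7.

Base case: f(1) = 9, and 2^1 + 7 = 2 + 7 = 9.
Assume f(r) = 2^r + 7 for some r ≥ 1.
Then f(r+1) = 2f(r) − 7 = 2·(2^r + 7) − 7 = 2^{r+1} + 14 − 7 = 2^{r+1} + 7.
So the formula holds for r+1, and by induction f(i) = 2^i + 7 for all i ≥ 1.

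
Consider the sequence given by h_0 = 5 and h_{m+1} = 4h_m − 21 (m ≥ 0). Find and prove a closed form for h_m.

Claim: h_m = -2·4^m + 7.

Base case: h_0 = 5, and -2·4^0 + 7 = -2 + 7 = 5.
Assume h_r = -2·4^r + 7 for some r ≥ 0.
Then h_{r+1} = 4h_r − 21 = 4·(-2·4^r + 7) − 21 = -8·4^r + 28 − 21 = -2·4^{r+1} + 7.
So the formula holds for r+1, and by induction h_m = -2·4^m + 7 for all m ≥ 0.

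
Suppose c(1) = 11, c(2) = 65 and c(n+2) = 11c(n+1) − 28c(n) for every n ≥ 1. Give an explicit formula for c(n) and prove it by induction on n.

Claim: c(n) = 4^n + 7^n.

Base cases: c(1) = 11 and 4^1 + 7^1 = 11; c(2) = 65 and 4^2 + 7^2 = 65.
Assume c(i) = 4^i + 7^i for all 1 ≤ i ≤ j, where j ≥ 2.
Then c(j+1) = 11c(j) − 28c(j−1) = 11·(4^j + 7^j) − 28·(4^{j−1} + 7^{j−1}) = (11·4 − 28)4^{j−1} + (11·7 − 28)7^{j−1} = 16·4^{j−1} + 49·7^{j−1} = 4^{j+1} + 7^{j+1}.
Hence c(n) = 4^n + 7^n for every n ≥ 1, by strong induction.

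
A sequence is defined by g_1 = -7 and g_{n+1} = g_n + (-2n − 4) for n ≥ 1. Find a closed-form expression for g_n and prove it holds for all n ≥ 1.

Claim: g_n = -n^2 − 3n − 3.

Base case: g_1 = -7, and -1^2 − 3·1 − 3 = -7.
Assume g_j = -j^2 − 3j − 3.
Then g_{j+1} = g_j + (-2j − 4) = (-j^2 − 3j − 3) + (-2j − 4) = -j^2 − 5j − 7,
and -(j+1)^2 − 3·(j+1) − 3 = -j^2 − 5j − 7.
By induction, g_n = -n^2 − 3n − 3 for all n ≥ 1.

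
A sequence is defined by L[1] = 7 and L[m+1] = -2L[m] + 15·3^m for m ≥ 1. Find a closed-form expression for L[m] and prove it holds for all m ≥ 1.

Claim: L[m] = (-2)^m + 3·3^m.

Base case: L[1] = 7, and (-2)^1 + 3·3^1 = -2 + 9 = 7.
Assume L[r] = (-2)^r + 3·3^r for some r ≥ 1.
Then L[r+1] = -2L[r] + 15·3^r = -2·((-2)^r + 3·3^r) + 15·3^r = (-2)^{r+1} − 6·3^r + 15·3^r = (-2)^{r+1} + 9·3^r = (-2)^{r+1} + 3·3^{r+1}.
Hence L[m] = (-2)^m + 3·3^m for every m ≥ 1, by induction.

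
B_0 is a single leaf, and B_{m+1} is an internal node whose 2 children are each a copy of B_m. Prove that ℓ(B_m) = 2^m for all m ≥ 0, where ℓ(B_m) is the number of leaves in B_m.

Base case: ℓ(B_0) = 1, and 2^0 = 1.
Assume ℓ(B_j) = 2^j.
Then ℓ(B_{j+1}) = 2·ℓ(B_j) = 2·2^j = 2^{j+1}.
By induction, ℓ(B_m) = 2^m for all m ≥ 0.

ℓ(B_m) = 2^m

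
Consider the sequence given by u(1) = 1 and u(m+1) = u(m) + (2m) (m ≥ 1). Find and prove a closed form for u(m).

Claim: u(m) = m^2 − m + 1.

Base case: u(1) = 1, and 1^2 − 1 + 1 = 1.
Assume u(r) = r^2 − r + 1.
Then u(r+1) = u(r) + (2r) = (r^2 − r + 1) + (2r) = r^2 + r + 1,
and (r+1)^2 − (r+1) + 1 = r^2 + r + 1.
By induction, u(m) = m^2 − m + 1 for all m ≥ 1.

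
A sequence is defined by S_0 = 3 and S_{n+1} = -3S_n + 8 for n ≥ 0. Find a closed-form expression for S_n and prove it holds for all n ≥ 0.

Claim: S_n = (-3)^n + 2.

Base case: S_0 = 3, and (-3)^0 + 2 = 1 + 2 = 3.
Assume S_m = (-3)^m + 2 for some m ≥ 0.
Then S_{m+1} = -3S_m + 8 = -3·((-3)^m + 2) + 8 = -3·(-3)^m − 6 + 8 = (-3)^{m+1} + 2.
By induction, S_n = (-3)^n + 2 for all n ≥ 0.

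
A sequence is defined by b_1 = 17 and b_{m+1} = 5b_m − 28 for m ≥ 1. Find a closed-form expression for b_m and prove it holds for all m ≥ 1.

Claim: b_m = 2·5^m + 7.

Base case: b_1 = 17, and 2·5^1 + 7 = 10 + 7 = 17.
Assume b_k = 2·5^k + 7 for some k ≥ 1.
Then b_{k+1} = 5b_k − 28 = 5·(2·5^k + 7) − 28 = 10·5^k + 35 − 28 = 2·5^{k+1} + 7.
Hence b_m = 2·5^m + 7 for every m ≥ 1, by induction.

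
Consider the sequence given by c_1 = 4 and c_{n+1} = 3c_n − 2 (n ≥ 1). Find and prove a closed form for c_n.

Claim: c_n = 3^n + 1.

Base case: c_1 = 4, and 3^1 + 1 = 3 + 1 = 4.
Assume c_m = 3^m + 1 for some m ≥ 1.
Then c_{m+1} = 3c_m − 2 = 3·(3^m + 1) − 2 = 3^{m+1} + 3 − 2 = 3^{m+1} + 1.
By induction, c_n = 3^n + 1 for all n ≥ 1.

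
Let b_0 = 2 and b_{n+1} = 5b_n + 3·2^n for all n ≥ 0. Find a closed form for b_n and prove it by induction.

Claim: b_n = 3·5^n − 2^n.

Base case: b_0 = 2, and 3·5^0 − 2^0 = 3 − 1 = 2.
Assume b_k = 3·5^k − 2^k for some k ≥ 0.
Then b_{k+1} = 5b_k + 3·2^k = 5·(3·5^k − 2^k) + 3·2^k = 3·5^{k+1} − 5·2^k + 3·2^k = 3·5^{k+1} − 2·2^k = 3·5^{k+1} − 2^{k+1}.
By induction, b_n = 3·5^n − 2^n for all n ≥ 0.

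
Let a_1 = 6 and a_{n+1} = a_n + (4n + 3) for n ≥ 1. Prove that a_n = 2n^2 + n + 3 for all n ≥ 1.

Base case: a_1 = 6, and 2·1^2 + 1 + 3 = 6.
Assume a_r = 2r^2 + r + 3.
Then a_{r+1} = a_r + (4r + 3) = (2r^2 + r + 3) + (4r + 3) = 2r^2 + 5r + 6,
and 2·(r+1)^2 + (r+1) + 3 = 2r^2 + 5r + 6.
By induction, a_n = 2n^2 + n + 3 for all n ≥ 1.

a_n = 2n^2 + n + 3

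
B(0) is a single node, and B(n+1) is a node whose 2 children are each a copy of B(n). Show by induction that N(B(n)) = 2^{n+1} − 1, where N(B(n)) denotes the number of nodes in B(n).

Base case: N(B(0)) = 1, and 2^{0+1} − 1 = 1.
Assume N(B(j)) = 2^{j+1} − 1.
Then N(B(j+1)) = 1 + 2N(B(j)) = 1 + 2(2^{j+1} − 1) = 2^{j+2} − 2 + 1 = 2^{j+2} − 1.
This completes the inductive step, so N(B(n)) = 2^{n+1} − 1 for all n ≥ 0.

N(B(n)) = 2^{n+1} − 1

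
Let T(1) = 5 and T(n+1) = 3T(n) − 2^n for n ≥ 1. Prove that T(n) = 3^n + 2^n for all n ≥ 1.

Base case: T(1) = 5, and 3^1 + 2^1 = 3 + 2 = 5.
Assume T(m) = 3^m + 2^m for some m ≥ 1.
Then T(m+1) = 3T(m) − 2^m = 3·(3^m + 2^m) − 2^m = 3^{m+1} + 3·2^m − 2^m = 3^{m+1} + 2·2^m = 3^{m+1} + 2^{m+1}.
By induction, T(n) = 3^n + 2^n for all n ≥ 1.

T(n) = 3^n + 2^n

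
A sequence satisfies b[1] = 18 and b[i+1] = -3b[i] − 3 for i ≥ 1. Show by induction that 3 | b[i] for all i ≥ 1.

Base case: b[1] = 18 = 3·6, so 3 | b[1].
Assume 3 | b[m], so b[m] = 3t for some integer t.
Then b[m+1] = -3b[m] − 3 = -3·(3t) − 3 = 3(-3t − 1), so 3 | b[m+1].
Hence 3 | b[i] for every i ≥ 1, by induction.

3 | b[i]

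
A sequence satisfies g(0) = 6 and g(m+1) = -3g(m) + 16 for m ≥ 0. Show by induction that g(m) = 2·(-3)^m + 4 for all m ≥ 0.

Base case: g(0) = 6, and 2·(-3)^0 + 4 = 2 + 4 = 6.
Assume g(r) = 2·(-3)^r + 4 for some r ≥ 0.
Then g(r+1) = -3g(r) + 16 = -3·(2·(-3)^r + 4) + 16 = -6·(-3)^r − 12 + 16 = 2·(-3)^{r+1} + 4.
So the formula holds for r+1, and by induction g(m) = 2·(-3)^m + 4 for all m ≥ 0.

g(m) = 2·(-3)^m + 4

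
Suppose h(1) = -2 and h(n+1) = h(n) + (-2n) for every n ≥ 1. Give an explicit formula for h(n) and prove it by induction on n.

Claim: h(n) = -n^2 + n − 2.

Base case: h(1) = -2, and -1^2 + 1 − 2 = -2.
Assume h(k) = -k^2 + k − 2.
Then h(k+1) = h(k) + (-2k) = (-k^2 + k − 2) + (-2k) = -k^2 − k − 2,
and -(k+1)^2 + (k+1) − 2 = -k^2 − k − 2.
This completes the inductive step, so h(n) = -n^2 + n − 2 for all n ≥ 1.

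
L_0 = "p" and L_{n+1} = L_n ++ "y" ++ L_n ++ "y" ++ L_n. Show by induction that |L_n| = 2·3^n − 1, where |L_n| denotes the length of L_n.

Base case: |L_0| = 1, and 2·3^0 − 1 = 1.
Assume |L_j| = 2·3^j − 1.
Then |L_{j+1}| = 3|L_j| + 2 = 3(2·3^j − 1) + 2 = 2·3^{j+1} − 3 + 2 = 2·3^{j+1} − 1.
So the formula holds for j+1, and by induction |L_n| = 2·3^n − 1 for all n ≥ 0.

|L_n| = 2·3^n − 1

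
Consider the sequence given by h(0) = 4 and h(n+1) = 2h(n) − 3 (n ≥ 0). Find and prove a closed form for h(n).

Claim: h(n) = 2^n + 3.

Base case: h(0) = 4, and 2^0 + 3 = 1 + 3 = 4.
Assume h(k) = 2^k + 3 for some k ≥ 0.
Then h(k+1) = 2h(k) − 3 = 2·(2^k + 3) − 3 = 2^{k+1} + 6 − 3 = 2^{k+1} + 3.
Hence h(n) = 2^n + 3 for every n ≥ 0, by induction.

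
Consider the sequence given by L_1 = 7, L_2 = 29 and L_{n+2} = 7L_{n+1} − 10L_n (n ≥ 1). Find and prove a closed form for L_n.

Claim: L_n = 2^n + 5^n.

Base cases: L_1 = 7 and 2^1 + 5^1 = 7; L_2 = 29 and 2^2 + 5^2 = 29.
Assume L_j = 2^j + 5^j for all 1 ≤ j ≤ r, where r ≥ 2.
Then L_{r+1} = 7L_r − 10L_{r−1} = 7·(2^r + 5^r) − 10·(2^{r−1} + 5^{r−1}) = (7·2 − 10)2^{r−1} + (7·5 − 10)5^{r−1} = 4·2^{r−1} + 25·5^{r−1} = 2^{r+1} + 5^{r+1}.
This completes the inductive step, so L_n = 2^n + 5^n for all n ≥ 1.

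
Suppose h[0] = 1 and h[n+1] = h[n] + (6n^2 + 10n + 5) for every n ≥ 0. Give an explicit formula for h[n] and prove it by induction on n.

Claim: h[n] = 2n^3 + 2n^2 + n + 1.

Base case: h[0] = 1, and 2·0^3 + 2·0^2 + 0 + 1 = 1.
Assume h[m] = 2m^3 + 2m^2 + m + 1.
Then h[m+1] = h[m] + (6m^2 + 10m + 5) = (2m^3 + 2m^2 + m + 1) + (6m^2 + 10m + 5) = 2m^3 + 8m^2 + 11m + 6,
and 2·(m+1)^3 + 2·(m+1)^2 + (m+1) + 1 = 2m^3 + 8m^2 + 11m + 6.
This completes the inductive step, so h[n] = 2n^3 + 2n^2 + n + 1 for all n ≥ 0.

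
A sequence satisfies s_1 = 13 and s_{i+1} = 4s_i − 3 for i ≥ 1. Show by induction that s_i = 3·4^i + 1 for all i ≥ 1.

Base case: s_1 = 13, and 3·4^1 + 1 = 12 + 1 = 13.
Assume s_m = 3·4^m + 1 for some m ≥ 1.
Then s_{m+1} = 4s_m − 3 = 4·(3·4^m + 1) − 3 = 12·4^m + 4 − 3 = 3·4^{m+1} + 1.
By induction, s_i = 3·4^i + 1 for all i ≥ 1.

s_i = 3·4^i + 1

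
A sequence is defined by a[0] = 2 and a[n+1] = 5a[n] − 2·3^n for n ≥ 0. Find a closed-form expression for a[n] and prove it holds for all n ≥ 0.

Claim: a[n] = 5^n + 3^n.

Base case: a[0] = 2, and 5^0 + 3^0 = 1 + 1 = 2.
Assume a[r] = 5^r + 3^r for some r ≥ 0.
Then a[r+1] = 5a[r] − 2·3^r = 5·(5^r + 3^r) − 2·3^r = 5^{r+1} + 5·3^r − 2·3^r = 5^{r+1} + 3·3^r = 5^{r+1} + 3^{r+1}.
This completes the inductive step, so a[n] = 5^n + 3^n for all n ≥ 0.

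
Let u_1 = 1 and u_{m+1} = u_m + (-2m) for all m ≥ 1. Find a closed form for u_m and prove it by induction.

Claim: u_m = -m^2 + m + 1.

Base case: u_1 = 1, and -1^2 + 1 + 1 = 1.
Assume u_r = -r^2 + r + 1.
Then u_{r+1} = u_r + (-2r) = (-r^2 + r + 1) + (-2r) = -r^2 − r + 1,
and -(r+1)^2 + (r+1) + 1 = -r^2 − r + 1.
Hence u_m = -m^2 + m + 1 for every m ≥ 1, by induction.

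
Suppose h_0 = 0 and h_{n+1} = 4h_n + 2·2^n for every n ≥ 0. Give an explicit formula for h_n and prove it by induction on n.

Claim: h_n = 4^n − 2^n.

Base case: h_0 = 0, and 4^0 − 2^0 = 1 − 1 = 0.
Assume h_r = 4^r − 2^r for some r ≥ 0.
Then h_{r+1} = 4h_r + 2·2^r = 4·(4^r − 2^r) + 2·2^r = 4^{r+1} − 4·2^r + 2·2^r = 4^{r+1} − 2·2^r = 4^{r+1} − 2^{r+1}.
So the formula holds for r+1, and by induction h_n = 4^n − 2^n for all n ≥ 0.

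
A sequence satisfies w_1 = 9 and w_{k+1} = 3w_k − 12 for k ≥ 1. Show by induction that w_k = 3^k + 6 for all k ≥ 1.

Base case: w_1 = 9, and 3^1 + 6 = 3 + 6 = 9.
Assume w_j = 3^j + 6 for some j ≥ 1.
Then w_{j+1} = 3w_j − 12 = 3·(3^j + 6) − 12 = 3^{j+1} + 18 − 12 = 3^{j+1} + 6.
This completes the inductive step, so w_k = 3^k + 6 for all k ≥ 1.

w_k = 3^k + 6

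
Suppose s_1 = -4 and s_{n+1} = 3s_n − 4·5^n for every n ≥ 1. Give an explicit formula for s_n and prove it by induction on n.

Claim: s_n = 2·3^n − 2·5^n.

Base case: s_1 = -4, and 2·3^1 − 2·5^1 = 6 − 10 = -4.
Assume s_r = 2·3^r − 2·5^r for some r ≥ 1.
Then s_{r+1} = 3s_r − 4·5^r = 3·(2·3^r − 2·5^r) − 4·5^r = 2·3^{r+1} − 6·5^r − 4·5^r = 2·3^{r+1} − 10·5^r = 2·3^{r+1} − 2·5^{r+1}.
So the formula holds for r+1, and by induction s_n = 2·3^n − 2·5^n for all n ≥ 1.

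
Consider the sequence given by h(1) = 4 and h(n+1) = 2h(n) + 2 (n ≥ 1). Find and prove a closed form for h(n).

Claim: h(n) = 3·2^n − 2.

Base case: h(1) = 4, and 3·2^1 − 2 = 6 − 2 = 4.
Assume h(j) = 3·2^j − 2 for some j ≥ 1.
Then h(j+1) = 2h(j) + 2 = 2·(3·2^j − 2) + 2 = 6·2^j − 4 + 2 = 3·2^{j+1} − 2.
This completes the inductive step, so h(n) = 3·2^n − 2 for all n ≥ 1.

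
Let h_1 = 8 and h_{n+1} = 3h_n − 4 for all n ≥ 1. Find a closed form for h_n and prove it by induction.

Claim: h_n = 2·3^n + 2.

Base case: h_1 = 8, and 2·3^1 + 2 = 6 + 2 = 8.
Assume h_k = 2·3^k + 2 for some k ≥ 1.
Then h_{k+1} = 3h_k − 4 = 3·(2·3^k + 2) − 4 = 6·3^k + 6 − 4 = 2·3^{k+1} + 2.
Hence h_n = 2·3^n + 2 for every n ≥ 1, by induction.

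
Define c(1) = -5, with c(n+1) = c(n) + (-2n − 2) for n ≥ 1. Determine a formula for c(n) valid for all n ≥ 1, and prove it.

Claim: c(n) = -n^2 − n − 3.

Base case: c(1) = -5, and -1^2 − 1 − 3 = -5.
Assume c(k) = -k^2 − k − 3.
Then c(k+1) = c(k) + (-2k − 2) = (-k^2 − k − 3) + (-2k − 2) = -k^2 − 3k − 5,
and -(k+1)^2 − (k+1) − 3 = -k^2 − 3k − 5.
This completes the inductive step, so c(n) = -n^2 − n − 3 for all n ≥ 1.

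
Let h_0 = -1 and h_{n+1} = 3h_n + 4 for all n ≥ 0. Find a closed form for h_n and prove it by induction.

Claim: h_n = 3^n − 2.

Base case: h_0 = -1, and 3^0 − 2 = 1 − 2 = -1.
Assume h_j = 3^j − 2 for some j ≥ 0.
Then h_{j+1} = 3h_j + 4 = 3·(3^j − 2) + 4 = 3^{j+1} − 6 + 4 = 3^{j+1} − 2.
So the formula holds for j+1, and by induction h_n = 3^n − 2 for all n ≥ 0.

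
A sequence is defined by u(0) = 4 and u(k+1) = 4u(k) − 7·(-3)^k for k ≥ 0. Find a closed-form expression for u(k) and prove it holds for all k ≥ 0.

Claim: u(k) = 3·4^k + (-3)^k.

Base case: u(0) = 4, and 3·4^0 + (-3)^0 = 3 + 1 = 4.
Assume u(r) = 3·4^r + (-3)^r for some r ≥ 0.
Then u(r+1) = 4u(r) − 7·(-3)^r = 4·(3·4^r + (-3)^r) − 7·(-3)^r = 3·4^{r+1} + 4·(-3)^r − 7·(-3)^r = 3·4^{r+1} − 3·(-3)^r = 3·4^{r+1} + (-3)^{r+1}.
Hence u(k) = 3·4^k + (-3)^k for every k ≥ 0, by induction.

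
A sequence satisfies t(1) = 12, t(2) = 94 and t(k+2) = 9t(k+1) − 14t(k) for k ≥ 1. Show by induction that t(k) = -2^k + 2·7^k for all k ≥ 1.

Base cases: t(1) = 12 and -2^1 + 2·7^1 = 12; t(2) = 94 and -2^2 + 2·7^2 = 94.
Assume t(i) = -2^i + 2·7^i for all 1 ≤ i ≤ j, where j ≥ 2.
Then t(j+1) = 9t(j) − 14t(j−1) = 9·(-2^j + 2·7^j) − 14·(-2^{j−1} + 2·7^{j−1}) = -(9·2 − 14)2^{j−1} + 2·(9·7 − 14)7^{j−1} = -4·2^{j−1} + 98·7^{j−1} = -2^{j+1} + 2·7^{j+1}.
This completes the inductive step, so t(k) = -2^k + 2·7^k for all k ≥ 1.

t(k) = -2^k + 2·7^k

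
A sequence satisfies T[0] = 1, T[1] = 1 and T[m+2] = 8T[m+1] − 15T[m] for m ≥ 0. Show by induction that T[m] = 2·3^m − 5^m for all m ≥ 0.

Base cases: T[0] = 1 and 2·3^0 − 5^0 = 1; T[1] = 1 and 2·3^1 − 5^1 = 1.
Assume T[i] = 2·3^i − 5^i for all 0 ≤ i ≤ j, where j ≥ 1.
Then T[j+1] = 8T[j] − 15T[j−1] = 8·(2·3^j − 5^j) − 15·(2·3^{j−1} − 5^{j−1}) = 2·(8·3 − 15)3^{j−1} − (8·5 − 15)5^{j−1} = 18·3^{j−1} − 25·5^{j−1} = 2·3^{j+1} − 5^{j+1}.
So the formula holds for j+1, and by strong induction T[m] = 2·3^m − 5^m for all m ≥ 0.

T[m] = 2·3^m − 5^m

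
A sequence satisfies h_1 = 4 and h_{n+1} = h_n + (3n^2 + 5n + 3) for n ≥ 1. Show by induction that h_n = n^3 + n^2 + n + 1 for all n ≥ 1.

Base case: h_1 = 4, and 1^3 + 1^2 + 1 + 1 = 4.
Assume h_r = r^3 + r^2 + r + 1.
Then h_{r+1} = h_r + (3r^2 + 5r + 3) = (r^3 + r^2 + r + 1) + (3r^2 + 5r + 3) = r^3 + 4r^2 + 6r + 4,
and (r+1)^3 + (r+1)^2 + (r+1) + 1 = r^3 + 4r^2 + 6r + 4.
By induction, h_n = n^3 + n^2 + n + 1 for all n ≥ 1.

h_n = n^3 + n^2 + n + 1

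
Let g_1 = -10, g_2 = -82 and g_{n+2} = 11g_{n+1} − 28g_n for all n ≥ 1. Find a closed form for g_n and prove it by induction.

Claim: g_n = 4^n − 2·7^n.

Base cases: g_1 = -10 and 4^1 − 2·7^1 = -10; g_2 = -82 and 4^2 − 2·7^2 = -82.
Assume g_j = 4^j − 2·7^j for all 1 ≤ j ≤ k, where k ≥ 2.
Then g_{k+1} = 11g_k − 28g_{k−1} = 11·(4^k − 2·7^k) − 28·(4^{k−1} − 2·7^{k−1}) = (11·4 − 28)4^{k−1} − 2·(11·7 − 28)7^{k−1} = 16·4^{k−1} − 98·7^{k−1} = 4^{k+1} − 2·7^{k+1}.
By strong induction, g_n = 4^n − 2·7^n for all n ≥ 1.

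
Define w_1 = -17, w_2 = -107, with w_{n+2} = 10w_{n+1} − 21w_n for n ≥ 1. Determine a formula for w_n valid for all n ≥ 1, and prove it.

Claim: w_n = -3^n − 2·7^n.

Base cases: w_1 = -17 and -3^1 − 2·7^1 = -17; w_2 = -107 and -3^2 − 2·7^2 = -107.
Assume w_j = -3^j − 2·7^j for all 1 ≤ j ≤ m, where m ≥ 2.
Then w_{m+1} = 10w_m − 21w_{m−1} = 10·(-3^m − 2·7^m) − 21·(-3^{m−1} − 2·7^{m−1}) = -(10·3 − 21)3^{m−1} − 2·(10·7 − 21)7^{m−1} = -9·3^{m−1} − 98·7^{m−1} = -3^{m+1} − 2·7^{m+1}.
This completes the inductive step, so w_n = -3^n − 2·7^n for all n ≥ 1.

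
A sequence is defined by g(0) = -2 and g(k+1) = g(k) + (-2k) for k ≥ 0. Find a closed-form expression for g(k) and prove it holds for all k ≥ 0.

Claim: g(k) = -k^2 + k − 2.

Base case: g(0) = -2, and -0^2 + 0 − 2 = -2.
Assume g(m) = -m^2 + m − 2.
Then g(m+1) = g(m) + (-2m) = (-m^2 + m − 2) + (-2m) = -m^2 − m − 2,
and -(m+1)^2 + (m+1) − 2 = -m^2 − m − 2.
Hence g(k) = -k^2 + k − 2 for every k ≥ 0, by induction.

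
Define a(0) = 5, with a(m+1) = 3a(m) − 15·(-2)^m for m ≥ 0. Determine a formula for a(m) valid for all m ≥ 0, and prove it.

Claim: a(m) = 2·3^m + 3·(-2)^m.

Base case: a(0) = 5, and 2·3^0 + 3·(-2)^0 = 2 + 3 = 5.
Assume a(k) = 2·3^k + 3·(-2)^k for some k ≥ 0.
Then a(k+1) = 3a(k) − 15·(-2)^k = 3·(2·3^k + 3·(-2)^k) − 15·(-2)^k = 2·3^{k+1} + 9·(-2)^k − 15·(-2)^k = 2·3^{k+1} − 6·(-2)^k = 2·3^{k+1} + 3·(-2)^{k+1}.
So the formula holds for k+1, and by induction a(m) = 2·3^m + 3·(-2)^m for all m ≥ 0.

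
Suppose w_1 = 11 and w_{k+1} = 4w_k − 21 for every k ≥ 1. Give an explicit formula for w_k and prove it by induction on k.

Claim: w_k = 4^k + 7.

Base case: w_1 = 11, and 4^1 + 7 = 4 + 7 = 11.
Assume w_r = 4^r + 7 for some r ≥ 1.
Then w_{r+1} = 4w_r − 21 = 4·(4^r + 7) − 21 = 4^{r+1} + 28 − 21 = 4^{r+1} + 7.
Hence w_k = 4^k + 7 for every k ≥ 1, by induction.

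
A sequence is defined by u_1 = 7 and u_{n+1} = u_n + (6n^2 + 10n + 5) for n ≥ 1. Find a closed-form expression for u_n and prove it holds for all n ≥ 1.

Claim: u_n = 2n^3 + 2n^2 + n + 2.

Base case: u_1 = 7, and 2·1^3 + 2·1^2 + 1 + 2 = 7.
Assume u_k = 2k^3 + 2k^2 + k + 2.
Then u_{k+1} = u_k + (6k^2 + 10k + 5) = (2k^3 + 2k^2 + k + 2) + (6k^2 + 10k + 5) = 2k^3 + 8k^2 + 11k + 7,
and 2·(k+1)^3 + 2·(k+1)^2 + (k+1) + 2 = 2k^3 + 8k^2 + 11k + 7.
This completes the inductive step, so u_n = 2n^3 + 2n^2 + n + 2 for all n ≥ 1.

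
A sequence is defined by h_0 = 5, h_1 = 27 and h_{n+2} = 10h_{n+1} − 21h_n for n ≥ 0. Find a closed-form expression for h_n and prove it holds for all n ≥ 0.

Claim: h_n = 3·7^n + 2·3^n.

Base cases: h_0 = 5 and 3·7^0 + 2·3^0 = 5; h_1 = 27 and 3·7^1 + 2·3^1 = 27.
Assume h_j = 3·7^j + 2·3^j for all 0 ≤ j ≤ k, where k ≥ 1.
Then h_{k+1} = 10h_k − 21h_{k−1} = 10·(3·7^k + 2·3^k) − 21·(3·7^{k−1} + 2·3^{k−1}) = 3·(10·7 − 21)7^{k−1} + 2·(10·3 − 21)3^{k−1} = 147·7^{k−1} + 18·3^{k−1} = 3·7^{k+1} + 2·3^{k+1}.
So the formula holds for k+1, and by strong induction h_n = 3·7^n + 2·3^n for all n ≥ 0.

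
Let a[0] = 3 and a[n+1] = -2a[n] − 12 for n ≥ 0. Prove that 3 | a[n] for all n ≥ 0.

Base case: a[0] = 3 = 3·1, so 3 | a[0].
Assume 3 | a[k], so a[k] = 3t for some integer t.
Then a[k+1] = -2a[k] − 12 = -2·(3t) − 12 = 3(-2t − 4), so 3 | a[k+1].
Hence 3 | a[n] for every n ≥ 0, by induction.

3 | a[n]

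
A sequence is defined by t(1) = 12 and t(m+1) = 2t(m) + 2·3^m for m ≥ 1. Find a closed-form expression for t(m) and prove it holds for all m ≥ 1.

Claim: t(m) = 3·2^m + 2·3^m.

Base case: t(1) = 12, and 3·2^1 + 2·3^1 = 6 + 6 = 12.
Assume t(r) = 3·2^r + 2·3^r for some r ≥ 1.
Then t(r+1) = 2t(r) + 2·3^r = 2·(3·2^r + 2·3^r) + 2·3^r = 3·2^{r+1} + 4·3^r + 2·3^r = 3·2^{r+1} + 6·3^r = 3·2^{r+1} + 2·3^{r+1}.
By induction, t(m) = 3·2^m + 2·3^m for all m ≥ 1.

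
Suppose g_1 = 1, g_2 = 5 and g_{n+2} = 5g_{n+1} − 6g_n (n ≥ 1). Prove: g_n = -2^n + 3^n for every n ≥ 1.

Base cases: g_1 = 1 and -2^1 + 3^1 = 1; g_2 = 5 and -2^2 + 3^2 = 5.
Assume g_j = -2^j + 3^j for all 1 ≤ j ≤ k, where k ≥ 2.
Then g_{k+1} = 5g_k − 6g_{k−1} = 5·(-2^k + 3^k) − 6·(-2^{k−1} + 3^{k−1}) = -(5·2 − 6)2^{k−1} + (5·3 − 6)3^{k−1} = -4·2^{k−1} + 9·3^{k−1} = -2^{k+1} + 3^{k+1}.
This completes the inductive step, so g_n = -2^n + 3^n for all n ≥ 1.

g_n = -2^n + 3^n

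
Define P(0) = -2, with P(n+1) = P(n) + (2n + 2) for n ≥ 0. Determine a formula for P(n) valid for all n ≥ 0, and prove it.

Claim: P(n) = n^2 + n − 2.

Base case: P(0) = -2, and 0^2 + 0 − 2 = -2.
Assume P(m) = m^2 + m − 2.
Then P(m+1) = P(m) + (2m + 2) = (m^2 + m − 2) + (2m + 2) = m^2 + 3m,
and (m+1)^2 + (m+1) − 2 = m^2 + 3m.
Hence P(n) = n^2 + n − 2 for every n ≥ 0, by induction.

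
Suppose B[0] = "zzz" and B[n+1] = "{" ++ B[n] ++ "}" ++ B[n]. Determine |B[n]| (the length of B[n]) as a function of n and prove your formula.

Claim: |B[n]| = 5·2^n − 2.

Base case: |B[0]| = 3, and 5·2^0 − 2 = 3.
Assume |B[j]| = 5·2^j − 2.
Then |B[j+1]| = 1 + |B[j]| + 1 + |B[j]| = 2|B[j]| + 2 = 2(5·2^j − 2) + 2 = 5·2^{j+1} − 4 + 2 = 5·2^{j+1} − 2.
By induction, |B[n]| = 5·2^n − 2 for all n ≥ 0.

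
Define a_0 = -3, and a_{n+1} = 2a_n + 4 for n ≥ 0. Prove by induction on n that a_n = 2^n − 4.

Base case: a_0 = -3, and 2^0 − 4 = 1 − 4 = -3.
Assume a_r = 2^r − 4 for some r ≥ 0.
Then a_{r+1} = 2a_r + 4 = 2·(2^r − 4) + 4 = 2^{r+1} − 8 + 4 = 2^{r+1} − 4.
So the formula holds for r+1, and by induction a_n = 2^n − 4 for all n ≥ 0.

a_n = 2^n − 4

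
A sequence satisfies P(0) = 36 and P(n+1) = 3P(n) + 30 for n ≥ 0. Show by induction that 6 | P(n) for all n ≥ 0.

Base case: P(0) = 36 = 6·6, so 6 | P(0).
Assume 6 | P(m), so P(m) = 6t for some integer t.
Then P(m+1) = 3P(m) + 30 = 3·(6t) + 30 = 6(3t + 5), so 6 | P(m+1).
By induction, 6 | P(n) for all n ≥ 0.

6 | P(n)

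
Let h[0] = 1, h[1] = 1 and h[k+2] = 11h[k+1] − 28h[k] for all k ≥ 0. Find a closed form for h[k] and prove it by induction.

Claim: h[k] = -7^k + 2·4^k.

Base cases: h[0] = 1 and -7^0 + 2·4^0 = 1; h[1] = 1 and -7^1 + 2·4^1 = 1.
Assume h[j] = -7^j + 2·4^j for all 0 ≤ j ≤ m, where m ≥ 1.
Then h[m+1] = 11h[m] − 28h[m−1] = 11·(-7^m + 2·4^m) − 28·(-7^{m−1} + 2·4^{m−1}) = -(11·7 − 28)7^{m−1} + 2·(11·4 − 28)4^{m−1} = -49·7^{m−1} + 32·4^{m−1} = -7^{m+1} + 2·4^{m+1}.
By strong induction, h[k] = -7^k + 2·4^k for all k ≥ 0.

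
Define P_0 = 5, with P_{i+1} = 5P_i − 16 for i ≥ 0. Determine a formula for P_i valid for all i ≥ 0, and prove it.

Claim: P_i = 5^i + 4.

Base case: P_0 = 5, and 5^0 + 4 = 1 + 4 = 5.
Assume P_r = 5^r + 4 for some r ≥ 0.
Then P_{r+1} = 5P_r − 16 = 5·(5^r + 4) − 16 = 5^{r+1} + 20 − 16 = 5^{r+1} + 4.
So the formula holds for r+1, and by induction P_i = 5^i + 4 for all i ≥ 0.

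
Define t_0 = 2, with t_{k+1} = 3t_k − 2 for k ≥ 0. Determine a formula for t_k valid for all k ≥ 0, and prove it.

Claim: t_k = 3^k + 1.

Base case: t_0 = 2, and 3^0 + 1 = 1 + 1 = 2.
Assume t_r = 3^r + 1 for some r ≥ 0.
Then t_{r+1} = 3t_r − 2 = 3·(3^r + 1) − 2 = 3^{r+1} + 3 − 2 = 3^{r+1} + 1.
By induction, t_k = 3^k + 1 for all k ≥ 0.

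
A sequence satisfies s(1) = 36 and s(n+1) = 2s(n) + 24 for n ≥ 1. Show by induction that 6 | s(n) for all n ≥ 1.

Base case: s(1) = 36 = 6·6, so 6 | s(1).
Assume 6 | s(k), so s(k) = 6t for some integer t.
Then s(k+1) = 2s(k) + 24 = 2·(6t) + 24 = 6(2t + 4), so 6 | s(k+1).
Hence 6 | s(n) for every n ≥ 1, by induction.

6 | s(n)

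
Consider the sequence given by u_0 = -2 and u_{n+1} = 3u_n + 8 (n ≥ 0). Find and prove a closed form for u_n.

Claim: u_n = 2·3^n − 4.

Base case: u_0 = -2, and 2·3^0 − 4 = 2 − 4 = -2.
Assume u_r = 2·3^r − 4 for some r ≥ 0.
Then u_{r+1} = 3u_r + 8 = 3·(2·3^r − 4) + 8 = 6·3^r − 12 + 8 = 2·3^{r+1} − 4.
Hence u_n = 2·3^n − 4 for every n ≥ 0, by induction.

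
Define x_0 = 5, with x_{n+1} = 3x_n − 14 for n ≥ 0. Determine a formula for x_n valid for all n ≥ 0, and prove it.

Claim: x_n = -2·3^n + 7.

Base case: x_0 = 5, and -2·3^0 + 7 = -2 + 7 = 5.
Assume x_r = -2·3^r + 7 for some r ≥ 0.
Then x_{r+1} = 3x_r − 14 = 3·(-2·3^r + 7) − 14 = -6·3^r + 21 − 14 = -2·3^{r+1} + 7.
So the formula holds for r+1, and by induction x_n = -2·3^n + 7 for all n ≥ 0.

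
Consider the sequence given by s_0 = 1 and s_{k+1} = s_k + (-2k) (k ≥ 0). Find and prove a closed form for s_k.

Claim: s_k = -k^2 + k + 1.

Base case: s_0 = 1, and -0^2 + 0 + 1 = 1.
Assume s_j = -j^2 + j + 1.
Then s_{j+1} = s_j + (-2j) = (-j^2 + j + 1) + (-2j) = -j^2 − j + 1,
and -(j+1)^2 + (j+1) + 1 = -j^2 − j + 1.
By induction, s_k = -k^2 + k + 1 for all k ≥ 0.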